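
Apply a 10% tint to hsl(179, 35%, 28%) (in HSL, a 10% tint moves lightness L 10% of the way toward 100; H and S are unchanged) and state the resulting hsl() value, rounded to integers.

L moves 10% from 28 toward 100: 28 + 7.2 = 35.2 → 35.
H and S are unchanged.

hsl(179, 35%, 35%)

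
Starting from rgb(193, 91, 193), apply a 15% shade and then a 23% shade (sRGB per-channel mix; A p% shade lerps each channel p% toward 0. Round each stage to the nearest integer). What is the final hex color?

#7e3b7e

Lerp each channel 15% toward 0:
  R: 193 + 0.15×(0−193) = 193 − 28.95 = 164.05 → 164
  G: 91 − 13.65 = 77.35 → 77
  B: 193 + 0.15×(0−193) = 193 − 28.95 = 164.05 → 164
After the shade: rgb(164, 77, 164) = #a44da4.
Per channel, c → c + 0.23(0 − c):
  R: 164 − 37.72 = 126.28 → 126
  G: 77 + 0.23×(0−77) = 77 − 17.71 = 59.29 → 59
  B: 164 + 0.23×(0−164) = 164 − 37.72 = 126.28 → 126
rgb(126, 59, 126) = #7e3b7e.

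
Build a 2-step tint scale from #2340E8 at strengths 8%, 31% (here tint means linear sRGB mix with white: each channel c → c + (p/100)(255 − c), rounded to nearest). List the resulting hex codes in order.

#2340E8 is rgb(35, 64, 232).
8%: (35 + 17.6 = 52.6→53, 64 + 15.28 = 79.28→79, 232 + 1.84 = 233.84→234) → #354FEA
31%: (35 + 68.2 = 103.2→103, 64 + 59.21 = 123.21→123, 232 + 7.13 = 239.13→239) → #677BEF

#354FEA, #677BEF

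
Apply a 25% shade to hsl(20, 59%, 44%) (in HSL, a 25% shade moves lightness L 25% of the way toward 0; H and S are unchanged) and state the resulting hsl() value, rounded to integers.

hsl(20, 59%, 33%)

L moves 25% from 44 toward 0: 44 − 11 = 33 → 33.
H and S are unchanged.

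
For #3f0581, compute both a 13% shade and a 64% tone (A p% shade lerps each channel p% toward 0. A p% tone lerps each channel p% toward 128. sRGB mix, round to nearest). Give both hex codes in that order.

#3f0581 is rgb(63, 5, 129).
13% shade:
  R: 63 + 0.13×(0−63) = 63 − 8.19 = 54.81 → 55
  G: 5 + 0.13×(0−5) = 5 − 0.65 = 4.35 → 4
  B: 129 − 16.77 = 112.23 → 112
  → #370470
64% tone:
  R: 63 + 0.64×(128−63) = 63 + 41.6 = 104.6 → 105
  G: 5 + 0.64×(128−5) = 5 + 78.72 = 83.72 → 84
  B: 129 + 0.64×(128−129) = 129 − 0.64 = 128.36 → 128
  → #695480

#370470, #695480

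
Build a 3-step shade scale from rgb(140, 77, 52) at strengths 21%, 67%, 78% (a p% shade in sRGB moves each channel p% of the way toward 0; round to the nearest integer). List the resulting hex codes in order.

#6F3D29, #2E1911, #1F110B

21%: (140 − 29.4 = 110.6→111, 77 − 16.17 = 60.83→61, 52 − 10.92 = 41.08→41) → #6F3D29
67%: (140 − 93.8 = 46.2→46, 77 − 51.59 = 25.41→25, 52 − 34.84 = 17.16→17) → #2E1911
78%: (140 − 109.2 = 30.8→31, 77 − 60.06 = 16.94→17, 52 − 40.56 = 11.44→11) → #1F110B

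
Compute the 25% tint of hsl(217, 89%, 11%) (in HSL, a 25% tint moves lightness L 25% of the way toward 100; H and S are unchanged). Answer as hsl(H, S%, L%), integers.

L moves 25% from 11 toward 100: 11 + 22.25 = 33.25 → 33.
H and S are unchanged.

hsl(217, 89%, 33%)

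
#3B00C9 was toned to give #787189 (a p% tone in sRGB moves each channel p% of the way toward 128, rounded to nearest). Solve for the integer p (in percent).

88%

#3B00C9 is rgb(59, 0, 201); #787189 is rgb(120, 113, 137).
On the G channel (widest range): 113 ≈ 0 + (p/100)(128 − 0), so p ≈ 100×(113 − 0)/(128 − 0) = 11300/128 = 88.28.
p = 88 reproduces all three channels after rounding.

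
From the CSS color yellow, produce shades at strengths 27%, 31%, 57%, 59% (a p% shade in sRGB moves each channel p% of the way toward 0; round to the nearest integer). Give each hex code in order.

CSS yellow is rgb(255, 255, 0).
27%: (255 − 68.85 = 186.15→186, 255 − 68.85 = 186.15→186, 0→0) → #BABA00
31%: (255 − 79.05 = 175.95→176, 255 − 79.05 = 175.95→176, 0→0) → #B0B000
57%: (255 − 145.35 = 109.65→110, 255 − 145.35 = 109.65→110, 0→0) → #6E6E00
59%: (255 − 150.45 = 104.55→105, 255 − 150.45 = 104.55→105, 0→0) → #696900

#BABA00, #B0B000, #6E6E00, #696900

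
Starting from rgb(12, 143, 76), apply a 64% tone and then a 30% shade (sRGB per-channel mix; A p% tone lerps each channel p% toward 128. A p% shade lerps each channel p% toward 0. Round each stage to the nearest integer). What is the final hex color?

A 64% tone moves each channel 64% toward 128:
  R: 12 + 0.64×(128−12) = 12 + 74.24 = 86.24 → 86
  G: 143 − 9.6 = 133.4 → 133
  B: 76 + 33.28 = 109.28 → 109
After the tone: rgb(86, 133, 109) = #56856D.
Lerp each channel 30% toward 0:
  R: 86 + 0.3×(0−86) = 86 − 25.8 = 60.2 → 60
  G: 133 − 39.9 = 93.1 → 93
  B: 109 − 32.7 = 76.3 → 76
rgb(60, 93, 76) = #3C5D4C.

#3C5D4C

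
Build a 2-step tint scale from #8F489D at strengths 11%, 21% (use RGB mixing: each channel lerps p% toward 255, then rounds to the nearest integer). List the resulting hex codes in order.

#9B5CA8, #A76EB2

#8F489D is rgb(143, 72, 157).
11%: (143 + 12.32 = 155.32→155, 72 + 20.13 = 92.13→92, 157 + 10.78 = 167.78→168) → #9B5CA8
21%: (143 + 23.52 = 166.52→167, 72 + 38.43 = 110.43→110, 157 + 20.58 = 177.58→178) → #A76EB2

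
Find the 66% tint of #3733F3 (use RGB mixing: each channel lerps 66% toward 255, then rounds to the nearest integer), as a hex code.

#3733F3 is rgb(55, 51, 243).
A 66% tint moves each channel 66% toward 255:
  R: 55 + 0.66×(255−55) = 55 + 132 = 187 → 187
  G: 51 + 0.66×(255−51) = 51 + 134.64 = 185.64 → 186
  B: 243 + 0.66×(255−243) = 243 + 7.92 = 250.92 → 251
rgb(187, 186, 251) = #BBBAFB.

#BBBAFB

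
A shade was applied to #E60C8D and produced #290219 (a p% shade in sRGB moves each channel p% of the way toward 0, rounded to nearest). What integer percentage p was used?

82%

#E60C8D is rgb(230, 12, 141); #290219 is rgb(41, 2, 25).
On the R channel (widest range): 41 ≈ 230 + (p/100)(0 − 230), so p ≈ 100×(41 − 230)/(0 − 230) = -18900/-230 = 82.17.
p = 82 reproduces all three channels after rounding.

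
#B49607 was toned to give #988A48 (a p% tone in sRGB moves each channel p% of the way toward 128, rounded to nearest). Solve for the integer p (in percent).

#B49607 is rgb(180, 150, 7); #988A48 is rgb(152, 138, 72).
On the B channel (widest range): 72 ≈ 7 + (p/100)(128 − 7), so p ≈ 100×(72 − 7)/(128 − 7) = 6500/121 = 53.72.
p = 54 reproduces all three channels after rounding.

54%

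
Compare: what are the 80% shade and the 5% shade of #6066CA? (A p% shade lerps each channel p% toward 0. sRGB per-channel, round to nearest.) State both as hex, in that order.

#131428, #5B61C0

#6066CA is rgb(96, 102, 202).
80% shade:
  R: 96 + 0.8×(0−96) = 96 − 76.8 = 19.2 → 19
  G: 102 − 81.6 = 20.4 → 20
  B: 202 + 0.8×(0−202) = 202 − 161.6 = 40.4 → 40
  → #131428
5% shade:
  R: 96 + 0.05×(0−96) = 96 − 4.8 = 91.2 → 91
  G: 102 + 0.05×(0−102) = 102 − 5.1 = 96.9 → 97
  B: 202 − 10.1 = 191.9 → 192
  → #5B61C0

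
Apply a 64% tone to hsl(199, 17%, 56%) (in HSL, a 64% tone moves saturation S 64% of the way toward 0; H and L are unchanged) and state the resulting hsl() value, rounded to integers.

hsl(199, 6%, 56%)

S moves 64% from 17 toward 0: 17 − 10.88 = 6.12 → 6.
H and L are unchanged.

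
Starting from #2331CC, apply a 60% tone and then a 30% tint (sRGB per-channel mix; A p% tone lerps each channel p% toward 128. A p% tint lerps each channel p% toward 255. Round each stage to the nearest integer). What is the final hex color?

#8C90BB

#2331CC is rgb(35, 49, 204).
Per channel, c → c + 0.6(128 − c):
  R: 35 + 0.6×(128−35) = 35 + 55.8 = 90.8 → 91
  G: 49 + 47.4 = 96.4 → 96
  B: 204 + 0.6×(128−204) = 204 − 45.6 = 158.4 → 158
After the tone: rgb(91, 96, 158) = #5B609E.
Lerp each channel 30% toward 255:
  R: 91 + 0.3×(255−91) = 91 + 49.2 = 140.2 → 140
  G: 96 + 0.3×(255−96) = 96 + 47.7 = 143.7 → 144
  B: 158 + 29.1 = 187.1 → 187
rgb(140, 144, 187) = #8C90BB.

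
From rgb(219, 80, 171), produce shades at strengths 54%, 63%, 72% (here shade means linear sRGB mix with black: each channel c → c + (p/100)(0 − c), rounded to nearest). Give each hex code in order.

#65254F, #511E3F, #3D1630

54%: (219 − 118.26 = 100.74→101, 80 − 43.2 = 36.8→37, 171 − 92.34 = 78.66→79) → #65254F
63%: (219 − 137.97 = 81.03→81, 80 − 50.4 = 29.6→30, 171 − 107.73 = 63.27→63) → #511E3F
72%: (219 − 157.68 = 61.32→61, 80 − 57.6 = 22.4→22, 171 − 123.12 = 47.88→48) → #3D1630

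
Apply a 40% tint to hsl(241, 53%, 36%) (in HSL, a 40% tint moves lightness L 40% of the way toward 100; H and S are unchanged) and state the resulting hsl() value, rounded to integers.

hsl(241, 53%, 62%)

L moves 40% from 36 toward 100: 36 + 25.6 = 61.6 → 62.
H and S are unchanged.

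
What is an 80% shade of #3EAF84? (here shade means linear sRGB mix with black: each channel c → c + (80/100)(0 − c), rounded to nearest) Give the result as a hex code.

#3EAF84 is rgb(62, 175, 132).
Per channel, c → c + 0.8(0 − c):
  R: 62 + 0.8×(0−62) = 62 − 49.6 = 12.4 → 12
  G: 175 + 0.8×(0−175) = 175 − 140 = 35 → 35
  B: 132 + 0.8×(0−132) = 132 − 105.6 = 26.4 → 26
rgb(12, 35, 26) = #0C231A.

#0C231A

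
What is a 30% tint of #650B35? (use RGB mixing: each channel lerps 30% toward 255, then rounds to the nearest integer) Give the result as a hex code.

#935472

#650B35 is rgb(101, 11, 53).
A 30% tint moves each channel 30% toward 255:
  R: 101 + 0.3×(255−101) = 101 + 46.2 = 147.2 → 147
  G: 11 + 73.2 = 84.2 → 84
  B: 53 + 0.3×(255−53) = 53 + 60.6 = 113.6 → 114
rgb(147, 84, 114) = #935472.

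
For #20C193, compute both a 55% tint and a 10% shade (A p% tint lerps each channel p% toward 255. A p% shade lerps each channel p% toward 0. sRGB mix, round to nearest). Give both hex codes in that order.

#9BE3CE, #1DAE84

#20C193 is rgb(32, 193, 147).
55% tint:
  R: 32 + 0.55×(255−32) = 32 + 122.65 = 154.65 → 155
  G: 193 + 34.1 = 227.1 → 227
  B: 147 + 0.55×(255−147) = 147 + 59.4 = 206.4 → 206
  → #9BE3CE
10% shade:
  R: 32 − 3.2 = 28.8 → 29
  G: 193 − 19.3 = 173.7 → 174
  B: 147 + 0.1×(0−147) = 147 − 14.7 = 132.3 → 132
  → #1DAE84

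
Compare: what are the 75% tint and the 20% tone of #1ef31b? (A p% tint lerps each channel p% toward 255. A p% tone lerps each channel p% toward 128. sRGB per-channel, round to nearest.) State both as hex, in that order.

#1ef31b is rgb(30, 243, 27).
75% tint:
  R: 30 + 0.75×(255−30) = 30 + 168.75 = 198.75 → 199
  G: 243 + 0.75×(255−243) = 243 + 9 = 252 → 252
  B: 27 + 171 = 198 → 198
  → #c7fcc6
20% tone:
  R: 30 + 19.6 = 49.6 → 50
  G: 243 − 23 = 220 → 220
  B: 27 + 0.2×(128−27) = 27 + 20.2 = 47.2 → 47
  → #32dc2f

#c7fcc6, #32dc2f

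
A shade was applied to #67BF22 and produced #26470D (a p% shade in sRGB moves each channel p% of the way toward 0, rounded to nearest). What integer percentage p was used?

63%

#67BF22 is rgb(103, 191, 34); #26470D is rgb(38, 71, 13).
On the G channel (widest range): 71 ≈ 191 + (p/100)(0 − 191), so p ≈ 100×(71 − 191)/(0 − 191) = -12000/-191 = 62.83.
p = 63 reproduces all three channels after rounding.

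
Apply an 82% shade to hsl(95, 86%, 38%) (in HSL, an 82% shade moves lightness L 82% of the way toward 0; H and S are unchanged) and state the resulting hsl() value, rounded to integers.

hsl(95, 86%, 7%)

L moves 82% from 38 toward 0: 38 − 31.16 = 6.84 → 7.
H and S are unchanged.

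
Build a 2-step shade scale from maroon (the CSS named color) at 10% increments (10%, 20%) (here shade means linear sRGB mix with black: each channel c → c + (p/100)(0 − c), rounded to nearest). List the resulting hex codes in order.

#730000, #660000

CSS maroon is rgb(128, 0, 0).
10%: (128 − 12.8 = 115.2→115, 0→0, 0→0) → #730000
20%: (128 − 25.6 = 102.4→102, 0→0, 0→0) → #660000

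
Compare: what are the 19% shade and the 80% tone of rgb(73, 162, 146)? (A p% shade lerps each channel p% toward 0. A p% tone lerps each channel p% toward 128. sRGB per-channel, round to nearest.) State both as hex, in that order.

#3B8376, #758784

19% shade:
  R: 73 − 13.87 = 59.13 → 59
  G: 162 − 30.78 = 131.22 → 131
  B: 146 + 0.19×(0−146) = 146 − 27.74 = 118.26 → 118
  → #3B8376
80% tone:
  R: 73 + 0.8×(128−73) = 73 + 44 = 117 → 117
  G: 162 − 27.2 = 134.8 → 135
  B: 146 + 0.8×(128−146) = 146 − 14.4 = 131.6 → 132
  → #758784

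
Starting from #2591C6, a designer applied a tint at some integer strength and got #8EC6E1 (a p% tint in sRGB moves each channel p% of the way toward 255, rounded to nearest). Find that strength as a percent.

#2591C6 is rgb(37, 145, 198); #8EC6E1 is rgb(142, 198, 225).
On the R channel (widest range): 142 ≈ 37 + (p/100)(255 − 37), so p ≈ 100×(142 − 37)/(255 − 37) = 10500/218 = 48.17.
p = 48 reproduces all three channels after rounding.

48%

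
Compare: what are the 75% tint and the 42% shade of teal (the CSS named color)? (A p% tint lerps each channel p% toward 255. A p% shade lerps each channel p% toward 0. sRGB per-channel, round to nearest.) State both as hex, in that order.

CSS teal is rgb(0, 128, 128).
75% tint:
  R: 0 + 0.75×(255−0) = 0 + 191.25 = 191.25 → 191
  G: 128 + 0.75×(255−128) = 128 + 95.25 = 223.25 → 223
  B: 128 + 0.75×(255−128) = 128 + 95.25 = 223.25 → 223
  → #bfdfdf
42% shade:
  R: 0 + 0.42×(0−0) = 0 + 0 = 0 → 0
  G: 128 + 0.42×(0−128) = 128 − 53.76 = 74.24 → 74
  B: 128 + 0.42×(0−128) = 128 − 53.76 = 74.24 → 74
  → #004a4a

#bfdfdf, #004a4a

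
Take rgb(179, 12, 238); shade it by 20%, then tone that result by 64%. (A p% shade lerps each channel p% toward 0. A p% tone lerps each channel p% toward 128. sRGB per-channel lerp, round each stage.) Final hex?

A 20% shade moves each channel 20% toward 0:
  R: 179 + 0.2×(0−179) = 179 − 35.8 = 143.2 → 143
  G: 12 − 2.4 = 9.6 → 10
  B: 238 + 0.2×(0−238) = 238 − 47.6 = 190.4 → 190
After the shade: rgb(143, 10, 190) = #8f0abe.
A 64% tone moves each channel 64% toward 128:
  R: 143 + 0.64×(128−143) = 143 − 9.6 = 133.4 → 133
  G: 10 + 0.64×(128−10) = 10 + 75.52 = 85.52 → 86
  B: 190 − 39.68 = 150.32 → 150
rgb(133, 86, 150) = #855696.

#855696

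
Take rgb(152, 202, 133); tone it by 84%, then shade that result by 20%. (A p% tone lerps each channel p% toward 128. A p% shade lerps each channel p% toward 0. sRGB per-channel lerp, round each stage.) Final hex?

#6A7067

Lerp each channel 84% toward 128:
  R: 152 + 0.84×(128−152) = 152 − 20.16 = 131.84 → 132
  G: 202 − 62.16 = 139.84 → 140
  B: 133 − 4.2 = 128.8 → 129
After the tone: rgb(132, 140, 129) = #848C81.
Per channel, c → c + 0.2(0 − c):
  R: 132 − 26.4 = 105.6 → 106
  G: 140 + 0.2×(0−140) = 140 − 28 = 112 → 112
  B: 129 + 0.2×(0−129) = 129 − 25.8 = 103.2 → 103
rgb(106, 112, 103) = #6A7067.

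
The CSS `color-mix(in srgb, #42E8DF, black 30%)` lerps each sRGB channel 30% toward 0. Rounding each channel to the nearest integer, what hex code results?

#2EA29C

#42E8DF is rgb(66, 232, 223).
A 30% shade moves each channel 30% toward 0:
  R: 66 + 0.3×(0−66) = 66 − 19.8 = 46.2 → 46
  G: 232 − 69.6 = 162.4 → 162
  B: 223 + 0.3×(0−223) = 223 − 66.9 = 156.1 → 156
rgb(46, 162, 156) = #2EA29C.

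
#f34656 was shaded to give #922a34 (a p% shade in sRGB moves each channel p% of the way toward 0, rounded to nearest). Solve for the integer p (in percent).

40%

#f34656 is rgb(243, 70, 86); #922a34 is rgb(146, 42, 52).
On the R channel (widest range): 146 ≈ 243 + (p/100)(0 − 243), so p ≈ 100×(146 − 243)/(0 − 243) = -9700/-243 = 39.92.
p = 40 reproduces all three channels after rounding.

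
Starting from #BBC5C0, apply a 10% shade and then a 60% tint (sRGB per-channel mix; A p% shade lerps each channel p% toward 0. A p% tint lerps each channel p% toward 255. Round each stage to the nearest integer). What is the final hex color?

#BBC5C0 is rgb(187, 197, 192).
Lerp each channel 10% toward 0:
  R: 187 + 0.1×(0−187) = 187 − 18.7 = 168.3 → 168
  G: 197 + 0.1×(0−197) = 197 − 19.7 = 177.3 → 177
  B: 192 − 19.2 = 172.8 → 173
After the shade: rgb(168, 177, 173) = #A8B1AD.
Lerp each channel 60% toward 255:
  R: 168 + 52.2 = 220.2 → 220
  G: 177 + 0.6×(255−177) = 177 + 46.8 = 223.8 → 224
  B: 173 + 0.6×(255−173) = 173 + 49.2 = 222.2 → 222
rgb(220, 224, 222) = #DCE0DE.

#DCE0DE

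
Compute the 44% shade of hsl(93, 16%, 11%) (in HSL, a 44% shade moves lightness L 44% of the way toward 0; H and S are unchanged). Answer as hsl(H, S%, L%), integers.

L moves 44% from 11 toward 0: 11 − 4.84 = 6.16 → 6.
H and S are unchanged.

hsl(93, 16%, 6%)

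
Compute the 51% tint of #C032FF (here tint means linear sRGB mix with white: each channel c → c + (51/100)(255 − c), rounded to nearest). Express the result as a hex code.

#E09BFF

#C032FF is rgb(192, 50, 255).
A 51% tint moves each channel 51% toward 255:
  R: 192 + 0.51×(255−192) = 192 + 32.13 = 224.13 → 224
  G: 50 + 104.55 = 154.55 → 155
  B: 255 + 0 = 255 → 255
rgb(224, 155, 255) = #E09BFF.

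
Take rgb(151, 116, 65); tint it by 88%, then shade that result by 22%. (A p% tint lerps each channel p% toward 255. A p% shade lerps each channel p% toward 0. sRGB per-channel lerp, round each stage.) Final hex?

An 88% tint moves each channel 88% toward 255:
  R: 151 + 0.88×(255−151) = 151 + 91.52 = 242.52 → 243
  G: 116 + 0.88×(255−116) = 116 + 122.32 = 238.32 → 238
  B: 65 + 167.2 = 232.2 → 232
After the tint: rgb(243, 238, 232) = #f3eee8.
A 22% shade moves each channel 22% toward 0:
  R: 243 − 53.46 = 189.54 → 190
  G: 238 + 0.22×(0−238) = 238 − 52.36 = 185.64 → 186
  B: 232 + 0.22×(0−232) = 232 − 51.04 = 180.96 → 181
rgb(190, 186, 181) = #bebab5.

#bebab5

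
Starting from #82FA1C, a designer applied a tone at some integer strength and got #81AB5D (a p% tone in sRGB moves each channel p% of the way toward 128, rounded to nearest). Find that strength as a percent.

#82FA1C is rgb(130, 250, 28); #81AB5D is rgb(129, 171, 93).
On the G channel (widest range): 171 ≈ 250 + (p/100)(128 − 250), so p ≈ 100×(171 − 250)/(128 − 250) = -7900/-122 = 64.75.
p = 65 reproduces all three channels after rounding.

65%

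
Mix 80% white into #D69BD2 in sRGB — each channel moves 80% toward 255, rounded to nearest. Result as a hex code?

#F7EBF6

#D69BD2 is rgb(214, 155, 210).
Lerp each channel 80% toward 255:
  R: 214 + 32.8 = 246.8 → 247
  G: 155 + 0.8×(255−155) = 155 + 80 = 235 → 235
  B: 210 + 36 = 246 → 246
rgb(247, 235, 246) = #F7EBF6.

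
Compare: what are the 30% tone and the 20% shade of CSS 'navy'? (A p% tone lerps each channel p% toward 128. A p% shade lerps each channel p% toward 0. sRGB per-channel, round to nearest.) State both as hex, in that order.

#262680, #000066

CSS navy is rgb(0, 0, 128).
30% tone:
  R: 0 + 38.4 = 38.4 → 38
  G: 0 + 0.3×(128−0) = 0 + 38.4 = 38.4 → 38
  B: 128 + 0 = 128 → 128
  → #262680
20% shade:
  R: 0 + 0.2×(0−0) = 0 + 0 = 0 → 0
  G: 0 + 0.2×(0−0) = 0 + 0 = 0 → 0
  B: 128 + 0.2×(0−128) = 128 − 25.6 = 102.4 → 102
  → #000066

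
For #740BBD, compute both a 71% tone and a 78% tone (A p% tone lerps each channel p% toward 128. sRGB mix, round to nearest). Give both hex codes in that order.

#740BBD is rgb(116, 11, 189).
71% tone:
  R: 116 + 8.52 = 124.52 → 125
  G: 11 + 0.71×(128−11) = 11 + 83.07 = 94.07 → 94
  B: 189 − 43.31 = 145.69 → 146
  → #7D5E92
78% tone:
  R: 116 + 0.78×(128−116) = 116 + 9.36 = 125.36 → 125
  G: 11 + 0.78×(128−11) = 11 + 91.26 = 102.26 → 102
  B: 189 + 0.78×(128−189) = 189 − 47.58 = 141.42 → 141
  → #7D668D

#7D5E92, #7D668D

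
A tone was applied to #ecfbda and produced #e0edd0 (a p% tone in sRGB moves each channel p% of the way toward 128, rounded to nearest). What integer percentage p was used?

11%

#ecfbda is rgb(236, 251, 218); #e0edd0 is rgb(224, 237, 208).
On the G channel (widest range): 237 ≈ 251 + (p/100)(128 − 251), so p ≈ 100×(237 − 251)/(128 − 251) = -1400/-123 = 11.38.
p = 11 reproduces all three channels after rounding.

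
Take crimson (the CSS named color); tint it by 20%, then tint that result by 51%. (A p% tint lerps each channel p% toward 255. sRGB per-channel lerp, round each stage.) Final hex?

#f1a3b3

CSS crimson is rgb(220, 20, 60).
A 20% tint moves each channel 20% toward 255:
  R: 220 + 0.2×(255−220) = 220 + 7 = 227 → 227
  G: 20 + 47 = 67 → 67
  B: 60 + 0.2×(255−60) = 60 + 39 = 99 → 99
After the tint: rgb(227, 67, 99) = #e34363.
Per channel, c → c + 0.51(255 − c):
  R: 227 + 14.28 = 241.28 → 241
  G: 67 + 0.51×(255−67) = 67 + 95.88 = 162.88 → 163
  B: 99 + 0.51×(255−99) = 99 + 79.56 = 178.56 → 179
rgb(241, 163, 179) = #f1a3b3.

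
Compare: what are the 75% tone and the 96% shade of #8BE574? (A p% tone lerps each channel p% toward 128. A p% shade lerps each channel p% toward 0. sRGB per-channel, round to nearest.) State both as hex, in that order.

#8BE574 is rgb(139, 229, 116).
75% tone:
  R: 139 + 0.75×(128−139) = 139 − 8.25 = 130.75 → 131
  G: 229 − 75.75 = 153.25 → 153
  B: 116 + 9 = 125 → 125
  → #83997D
96% shade:
  R: 139 + 0.96×(0−139) = 139 − 133.44 = 5.56 → 6
  G: 229 + 0.96×(0−229) = 229 − 219.84 = 9.16 → 9
  B: 116 + 0.96×(0−116) = 116 − 111.36 = 4.64 → 5
  → #060905

#83997D, #060905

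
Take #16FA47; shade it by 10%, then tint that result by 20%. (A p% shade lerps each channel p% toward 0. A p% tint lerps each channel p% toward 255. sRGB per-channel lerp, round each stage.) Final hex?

#16FA47 is rgb(22, 250, 71).
A 10% shade moves each channel 10% toward 0:
  R: 22 − 2.2 = 19.8 → 20
  G: 250 − 25 = 225 → 225
  B: 71 + 0.1×(0−71) = 71 − 7.1 = 63.9 → 64
After the shade: rgb(20, 225, 64) = #14E140.
A 20% tint moves each channel 20% toward 255:
  R: 20 + 0.2×(255−20) = 20 + 47 = 67 → 67
  G: 225 + 6 = 231 → 231
  B: 64 + 0.2×(255−64) = 64 + 38.2 = 102.2 → 102
rgb(67, 231, 102) = #43E766.

#43E766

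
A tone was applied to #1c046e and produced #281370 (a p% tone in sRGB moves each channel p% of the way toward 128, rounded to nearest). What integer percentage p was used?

#1c046e is rgb(28, 4, 110); #281370 is rgb(40, 19, 112).
On the G channel (widest range): 19 ≈ 4 + (p/100)(128 − 4), so p ≈ 100×(19 − 4)/(128 − 4) = 1500/124 = 12.10.
p = 12 reproduces all three channels after rounding.

12%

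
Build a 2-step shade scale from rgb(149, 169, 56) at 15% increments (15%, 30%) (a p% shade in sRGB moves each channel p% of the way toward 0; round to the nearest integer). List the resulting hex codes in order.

#7f9030, #687627

15%: (149 − 22.35 = 126.65→127, 169 − 25.35 = 143.65→144, 56 − 8.4 = 47.6→48) → #7f9030
30%: (149 − 44.7 = 104.3→104, 169 − 50.7 = 118.3→118, 56 − 16.8 = 39.2→39) → #687627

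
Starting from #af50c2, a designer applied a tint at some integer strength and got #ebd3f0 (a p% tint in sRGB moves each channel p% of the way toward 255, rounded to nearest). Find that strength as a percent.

#af50c2 is rgb(175, 80, 194); #ebd3f0 is rgb(235, 211, 240).
On the G channel (widest range): 211 ≈ 80 + (p/100)(255 − 80), so p ≈ 100×(211 − 80)/(255 − 80) = 13100/175 = 74.86.
p = 75 reproduces all three channels after rounding.

75%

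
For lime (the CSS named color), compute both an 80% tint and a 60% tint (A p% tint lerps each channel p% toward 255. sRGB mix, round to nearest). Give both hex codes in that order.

#ccffcc, #99ff99

CSS lime is rgb(0, 255, 0).
80% tint:
  R: 0 + 204 = 204 → 204
  G: 255 + 0.8×(255−255) = 255 + 0 = 255 → 255
  B: 0 + 204 = 204 → 204
  → #ccffcc
60% tint:
  R: 0 + 153 = 153 → 153
  G: 255 + 0.6×(255−255) = 255 + 0 = 255 → 255
  B: 0 + 0.6×(255−0) = 0 + 153 = 153 → 153
  → #99ff99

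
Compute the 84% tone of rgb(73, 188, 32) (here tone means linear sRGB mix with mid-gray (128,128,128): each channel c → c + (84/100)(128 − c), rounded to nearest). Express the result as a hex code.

Lerp each channel 84% toward 128:
  R: 73 + 46.2 = 119.2 → 119
  G: 188 + 0.84×(128−188) = 188 − 50.4 = 137.6 → 138
  B: 32 + 0.84×(128−32) = 32 + 80.64 = 112.64 → 113
rgb(119, 138, 113) = #778A71.

#778A71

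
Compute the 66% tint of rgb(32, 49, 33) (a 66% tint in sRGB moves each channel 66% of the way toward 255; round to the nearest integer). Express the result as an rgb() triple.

rgb(179, 185, 180)

Lerp each channel 66% toward 255:
  R: 32 + 147.18 = 179.18 → 179
  G: 49 + 135.96 = 184.96 → 185
  B: 33 + 0.66×(255−33) = 33 + 146.52 = 179.52 → 180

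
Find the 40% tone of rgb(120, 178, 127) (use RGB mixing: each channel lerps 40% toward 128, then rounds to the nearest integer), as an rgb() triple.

rgb(123, 158, 127)

A 40% tone moves each channel 40% toward 128:
  R: 120 + 3.2 = 123.2 → 123
  G: 178 + 0.4×(128−178) = 178 − 20 = 158 → 158
  B: 127 + 0.4 = 127.4 → 127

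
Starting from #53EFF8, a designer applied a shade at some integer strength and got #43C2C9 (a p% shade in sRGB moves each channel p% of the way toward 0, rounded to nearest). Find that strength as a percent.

19%

#53EFF8 is rgb(83, 239, 248); #43C2C9 is rgb(67, 194, 201).
On the B channel (widest range): 201 ≈ 248 + (p/100)(0 − 248), so p ≈ 100×(201 − 248)/(0 − 248) = -4700/-248 = 18.95.
p = 19 reproduces all three channels after rounding.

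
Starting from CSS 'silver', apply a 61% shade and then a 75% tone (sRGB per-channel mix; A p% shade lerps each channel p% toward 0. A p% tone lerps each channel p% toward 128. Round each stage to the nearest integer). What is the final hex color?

CSS silver is rgb(192, 192, 192).
A 61% shade moves each channel 61% toward 0:
  R: 192 + 0.61×(0−192) = 192 − 117.12 = 74.88 → 75
  G: 192 + 0.61×(0−192) = 192 − 117.12 = 74.88 → 75
  B: 192 − 117.12 = 74.88 → 75
After the shade: rgb(75, 75, 75) = #4b4b4b.
A 75% tone moves each channel 75% toward 128:
  R: 75 + 39.75 = 114.75 → 115
  G: 75 + 0.75×(128−75) = 75 + 39.75 = 114.75 → 115
  B: 75 + 39.75 = 114.75 → 115
rgb(115, 115, 115) = #737373.

#737373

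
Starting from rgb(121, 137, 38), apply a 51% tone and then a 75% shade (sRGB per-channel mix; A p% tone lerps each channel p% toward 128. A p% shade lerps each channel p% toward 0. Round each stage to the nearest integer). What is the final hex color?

Lerp each channel 51% toward 128:
  R: 121 + 0.51×(128−121) = 121 + 3.57 = 124.57 → 125
  G: 137 − 4.59 = 132.41 → 132
  B: 38 + 0.51×(128−38) = 38 + 45.9 = 83.9 → 84
After the tone: rgb(125, 132, 84) = #7d8454.
Lerp each channel 75% toward 0:
  R: 125 − 93.75 = 31.25 → 31
  G: 132 + 0.75×(0−132) = 132 − 99 = 33 → 33
  B: 84 − 63 = 21 → 21
rgb(31, 33, 21) = #1f2115.

#1f2115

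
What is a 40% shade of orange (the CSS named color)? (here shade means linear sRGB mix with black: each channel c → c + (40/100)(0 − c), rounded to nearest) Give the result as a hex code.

#996300

CSS orange is rgb(255, 165, 0).
Per channel, c → c + 0.4(0 − c):
  R: 255 − 102 = 153 → 153
  G: 165 − 66 = 99 → 99
  B: 0 + 0 = 0 → 0
rgb(153, 99, 0) = #996300.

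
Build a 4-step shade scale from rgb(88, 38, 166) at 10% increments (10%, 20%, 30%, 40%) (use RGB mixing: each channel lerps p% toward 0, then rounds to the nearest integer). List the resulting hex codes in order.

#4F2295, #461E85, #3E1B74, #351764

10%: (88 − 8.8 = 79.2→79, 38 − 3.8 = 34.2→34, 166 − 16.6 = 149.4→149) → #4F2295
20%: (88 − 17.6 = 70.4→70, 38 − 7.6 = 30.4→30, 166 − 33.2 = 132.8→133) → #461E85
30%: (88 − 26.4 = 61.6→62, 38 − 11.4 = 26.6→27, 166 − 49.8 = 116.2→116) → #3E1B74
40%: (88 − 35.2 = 52.8→53, 38 − 15.2 = 22.8→23, 166 − 66.4 = 99.6→100) → #351764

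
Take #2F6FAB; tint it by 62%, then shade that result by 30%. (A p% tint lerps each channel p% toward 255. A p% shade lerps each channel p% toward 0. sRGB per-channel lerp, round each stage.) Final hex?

#2F6FAB is rgb(47, 111, 171).
Lerp each channel 62% toward 255:
  R: 47 + 0.62×(255−47) = 47 + 128.96 = 175.96 → 176
  G: 111 + 0.62×(255−111) = 111 + 89.28 = 200.28 → 200
  B: 171 + 52.08 = 223.08 → 223
After the tint: rgb(176, 200, 223) = #B0C8DF.
A 30% shade moves each channel 30% toward 0:
  R: 176 + 0.3×(0−176) = 176 − 52.8 = 123.2 → 123
  G: 200 − 60 = 140 → 140
  B: 223 + 0.3×(0−223) = 223 − 66.9 = 156.1 → 156
rgb(123, 140, 156) = #7B8C9C.

#7B8C9C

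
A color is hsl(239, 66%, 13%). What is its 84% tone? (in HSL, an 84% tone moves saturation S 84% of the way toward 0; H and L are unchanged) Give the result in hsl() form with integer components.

hsl(239, 11%, 13%)

S moves 84% from 66 toward 0: 66 − 55.44 = 10.56 → 11.
H and L are unchanged.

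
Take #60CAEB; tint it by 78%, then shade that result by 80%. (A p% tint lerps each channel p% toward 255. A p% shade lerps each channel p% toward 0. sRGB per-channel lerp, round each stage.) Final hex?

#2C3132

#60CAEB is rgb(96, 202, 235).
A 78% tint moves each channel 78% toward 255:
  R: 96 + 124.02 = 220.02 → 220
  G: 202 + 0.78×(255−202) = 202 + 41.34 = 243.34 → 243
  B: 235 + 15.6 = 250.6 → 251
After the tint: rgb(220, 243, 251) = #DCF3FB.
An 80% shade moves each channel 80% toward 0:
  R: 220 + 0.8×(0−220) = 220 − 176 = 44 → 44
  G: 243 − 194.4 = 48.6 → 49
  B: 251 + 0.8×(0−251) = 251 − 200.8 = 50.2 → 50
rgb(44, 49, 50) = #2C3132.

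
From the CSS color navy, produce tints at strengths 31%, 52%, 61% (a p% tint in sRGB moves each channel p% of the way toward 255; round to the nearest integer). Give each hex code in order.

#4f4fa7, #8585c2, #9c9ccd

CSS navy is rgb(0, 0, 128).
31%: (0 + 79.05 = 79.05→79, 0 + 79.05 = 79.05→79, 128 + 39.37 = 167.37→167) → #4f4fa7
52%: (0 + 132.6 = 132.6→133, 0 + 132.6 = 132.6→133, 128 + 66.04 = 194.04→194) → #8585c2
61%: (0 + 155.55 = 155.55→156, 0 + 155.55 = 155.55→156, 128 + 77.47 = 205.47→205) → #9c9ccd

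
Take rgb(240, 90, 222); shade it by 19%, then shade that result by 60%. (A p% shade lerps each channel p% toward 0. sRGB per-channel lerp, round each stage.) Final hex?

#4E1D48

Per channel, c → c + 0.19(0 − c):
  R: 240 + 0.19×(0−240) = 240 − 45.6 = 194.4 → 194
  G: 90 − 17.1 = 72.9 → 73
  B: 222 + 0.19×(0−222) = 222 − 42.18 = 179.82 → 180
After the shade: rgb(194, 73, 180) = #C249B4.
A 60% shade moves each channel 60% toward 0:
  R: 194 − 116.4 = 77.6 → 78
  G: 73 − 43.8 = 29.2 → 29
  B: 180 + 0.6×(0−180) = 180 − 108 = 72 → 72
rgb(78, 29, 72) = #4E1D48.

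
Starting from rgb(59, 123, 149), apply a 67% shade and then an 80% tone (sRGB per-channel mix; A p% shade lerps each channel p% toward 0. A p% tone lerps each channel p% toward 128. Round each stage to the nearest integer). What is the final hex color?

Lerp each channel 67% toward 0:
  R: 59 + 0.67×(0−59) = 59 − 39.53 = 19.47 → 19
  G: 123 + 0.67×(0−123) = 123 − 82.41 = 40.59 → 41
  B: 149 − 99.83 = 49.17 → 49
After the shade: rgb(19, 41, 49) = #132931.
Per channel, c → c + 0.8(128 − c):
  R: 19 + 0.8×(128−19) = 19 + 87.2 = 106.2 → 106
  G: 41 + 69.6 = 110.6 → 111
  B: 49 + 0.8×(128−49) = 49 + 63.2 = 112.2 → 112
rgb(106, 111, 112) = #6A6F70.

#6A6F70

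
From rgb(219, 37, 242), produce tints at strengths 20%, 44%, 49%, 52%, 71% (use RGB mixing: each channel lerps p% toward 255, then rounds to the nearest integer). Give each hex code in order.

20%: (219 + 7.2 = 226.2→226, 37 + 43.6 = 80.6→81, 242 + 2.6 = 244.6→245) → #e251f5
44%: (219 + 15.84 = 234.84→235, 37 + 95.92 = 132.92→133, 242 + 5.72 = 247.72→248) → #eb85f8
49%: (219 + 17.64 = 236.64→237, 37 + 106.82 = 143.82→144, 242 + 6.37 = 248.37→248) → #ed90f8
52%: (219 + 18.72 = 237.72→238, 37 + 113.36 = 150.36→150, 242 + 6.76 = 248.76→249) → #ee96f9
71%: (219 + 25.56 = 244.56→245, 37 + 154.78 = 191.78→192, 242 + 9.23 = 251.23→251) → #f5c0fb

#e251f5, #eb85f8, #ed90f8, #ee96f9, #f5c0fb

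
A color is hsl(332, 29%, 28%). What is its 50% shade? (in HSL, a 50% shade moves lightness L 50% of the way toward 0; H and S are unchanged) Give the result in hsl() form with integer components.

hsl(332, 29%, 14%)

L moves 50% from 28 toward 0: 28 − 14 = 14 → 14.
H and S are unchanged.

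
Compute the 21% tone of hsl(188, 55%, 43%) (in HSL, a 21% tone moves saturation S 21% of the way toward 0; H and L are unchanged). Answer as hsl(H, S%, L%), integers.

hsl(188, 43%, 43%)

S moves 21% from 55 toward 0: 55 − 11.55 = 43.45 → 43.
H and L are unchanged.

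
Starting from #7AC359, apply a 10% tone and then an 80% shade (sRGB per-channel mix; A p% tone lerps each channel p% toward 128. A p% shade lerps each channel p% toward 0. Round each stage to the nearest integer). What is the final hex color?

#7AC359 is rgb(122, 195, 89).
Lerp each channel 10% toward 128:
  R: 122 + 0.1×(128−122) = 122 + 0.6 = 122.6 → 123
  G: 195 + 0.1×(128−195) = 195 − 6.7 = 188.3 → 188
  B: 89 + 3.9 = 92.9 → 93
After the tone: rgb(123, 188, 93) = #7BBC5D.
Per channel, c → c + 0.8(0 − c):
  R: 123 + 0.8×(0−123) = 123 − 98.4 = 24.6 → 25
  G: 188 − 150.4 = 37.6 → 38
  B: 93 − 74.4 = 18.6 → 19
rgb(25, 38, 19) = #192613.

#192613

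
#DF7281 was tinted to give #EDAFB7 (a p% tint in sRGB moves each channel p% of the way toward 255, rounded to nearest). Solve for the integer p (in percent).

#DF7281 is rgb(223, 114, 129); #EDAFB7 is rgb(237, 175, 183).
On the G channel (widest range): 175 ≈ 114 + (p/100)(255 − 114), so p ≈ 100×(175 − 114)/(255 − 114) = 6100/141 = 43.26.
p = 43 reproduces all three channels after rounding.

43%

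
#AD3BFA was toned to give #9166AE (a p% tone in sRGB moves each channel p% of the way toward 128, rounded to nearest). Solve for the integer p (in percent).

#AD3BFA is rgb(173, 59, 250); #9166AE is rgb(145, 102, 174).
On the B channel (widest range): 174 ≈ 250 + (p/100)(128 − 250), so p ≈ 100×(174 − 250)/(128 − 250) = -7600/-122 = 62.30.
p = 62 reproduces all three channels after rounding.

62%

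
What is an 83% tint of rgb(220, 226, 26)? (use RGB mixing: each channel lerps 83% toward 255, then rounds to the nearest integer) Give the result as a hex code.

#F9FAD8

An 83% tint moves each channel 83% toward 255:
  R: 220 + 0.83×(255−220) = 220 + 29.05 = 249.05 → 249
  G: 226 + 24.07 = 250.07 → 250
  B: 26 + 190.07 = 216.07 → 216
rgb(249, 250, 216) = #F9FAD8.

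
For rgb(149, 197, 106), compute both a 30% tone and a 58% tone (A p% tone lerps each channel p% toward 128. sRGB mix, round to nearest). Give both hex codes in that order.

30% tone:
  R: 149 + 0.3×(128−149) = 149 − 6.3 = 142.7 → 143
  G: 197 + 0.3×(128−197) = 197 − 20.7 = 176.3 → 176
  B: 106 + 0.3×(128−106) = 106 + 6.6 = 112.6 → 113
  → #8fb071
58% tone:
  R: 149 + 0.58×(128−149) = 149 − 12.18 = 136.82 → 137
  G: 197 − 40.02 = 156.98 → 157
  B: 106 + 0.58×(128−106) = 106 + 12.76 = 118.76 → 119
  → #899d77

#8fb071, #899d77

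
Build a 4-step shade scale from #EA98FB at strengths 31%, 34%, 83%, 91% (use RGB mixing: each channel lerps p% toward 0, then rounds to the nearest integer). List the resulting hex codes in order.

#A169AD, #9A64A6, #281A2B, #150E17

#EA98FB is rgb(234, 152, 251).
31%: (234 − 72.54 = 161.46→161, 152 − 47.12 = 104.88→105, 251 − 77.81 = 173.19→173) → #A169AD
34%: (234 − 79.56 = 154.44→154, 152 − 51.68 = 100.32→100, 251 − 85.34 = 165.66→166) → #9A64A6
83%: (234 − 194.22 = 39.78→40, 152 − 126.16 = 25.84→26, 251 − 208.33 = 42.67→43) → #281A2B
91%: (234 − 212.94 = 21.06→21, 152 − 138.32 = 13.68→14, 251 − 228.41 = 22.59→23) → #150E17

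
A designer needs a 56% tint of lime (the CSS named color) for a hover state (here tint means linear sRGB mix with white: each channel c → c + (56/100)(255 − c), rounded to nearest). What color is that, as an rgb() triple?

rgb(143, 255, 143)

CSS lime is rgb(0, 255, 0).
Lerp each channel 56% toward 255:
  R: 0 + 0.56×(255−0) = 0 + 142.8 = 142.8 → 143
  G: 255 + 0 = 255 → 255
  B: 0 + 0.56×(255−0) = 0 + 142.8 = 142.8 → 143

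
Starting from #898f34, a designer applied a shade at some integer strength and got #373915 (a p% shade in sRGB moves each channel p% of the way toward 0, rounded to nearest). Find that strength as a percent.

60%

#898f34 is rgb(137, 143, 52); #373915 is rgb(55, 57, 21).
On the G channel (widest range): 57 ≈ 143 + (p/100)(0 − 143), so p ≈ 100×(57 − 143)/(0 − 143) = -8600/-143 = 60.14.
p = 60 reproduces all three channels after rounding.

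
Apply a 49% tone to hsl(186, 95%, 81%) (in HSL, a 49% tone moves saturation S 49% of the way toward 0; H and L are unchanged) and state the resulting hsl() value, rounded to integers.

hsl(186, 48%, 81%)

S moves 49% from 95 toward 0: 95 − 46.55 = 48.45 → 48.
H and L are unchanged.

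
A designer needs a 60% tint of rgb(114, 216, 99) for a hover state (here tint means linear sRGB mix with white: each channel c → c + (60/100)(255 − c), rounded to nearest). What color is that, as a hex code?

#C7EFC1

A 60% tint moves each channel 60% toward 255:
  R: 114 + 84.6 = 198.6 → 199
  G: 216 + 0.6×(255−216) = 216 + 23.4 = 239.4 → 239
  B: 99 + 0.6×(255−99) = 99 + 93.6 = 192.6 → 193
rgb(199, 239, 193) = #C7EFC1.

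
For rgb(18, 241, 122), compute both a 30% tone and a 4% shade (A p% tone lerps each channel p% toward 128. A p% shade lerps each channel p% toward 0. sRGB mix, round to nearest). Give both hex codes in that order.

30% tone:
  R: 18 + 33 = 51 → 51
  G: 241 − 33.9 = 207.1 → 207
  B: 122 + 0.3×(128−122) = 122 + 1.8 = 123.8 → 124
  → #33CF7C
4% shade:
  R: 18 + 0.04×(0−18) = 18 − 0.72 = 17.28 → 17
  G: 241 − 9.64 = 231.36 → 231
  B: 122 + 0.04×(0−122) = 122 − 4.88 = 117.12 → 117
  → #11E775

#33CF7C, #11E775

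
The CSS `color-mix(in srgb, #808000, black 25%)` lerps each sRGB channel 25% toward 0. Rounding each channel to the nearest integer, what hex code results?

#808000 is rgb(128, 128, 0).
A 25% shade moves each channel 25% toward 0:
  R: 128 + 0.25×(0−128) = 128 − 32 = 96 → 96
  G: 128 + 0.25×(0−128) = 128 − 32 = 96 → 96
  B: 0 + 0.25×(0−0) = 0 + 0 = 0 → 0
rgb(96, 96, 0) = #606000.

#606000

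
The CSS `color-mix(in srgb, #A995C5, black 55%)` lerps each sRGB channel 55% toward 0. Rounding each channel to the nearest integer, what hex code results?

#A995C5 is rgb(169, 149, 197).
A 55% shade moves each channel 55% toward 0:
  R: 169 − 92.95 = 76.05 → 76
  G: 149 − 81.95 = 67.05 → 67
  B: 197 + 0.55×(0−197) = 197 − 108.35 = 88.65 → 89
rgb(76, 67, 89) = #4C4359.

#4C4359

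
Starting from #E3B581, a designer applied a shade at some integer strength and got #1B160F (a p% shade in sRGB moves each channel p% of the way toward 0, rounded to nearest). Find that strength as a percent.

88%

#E3B581 is rgb(227, 181, 129); #1B160F is rgb(27, 22, 15).
On the R channel (widest range): 27 ≈ 227 + (p/100)(0 − 227), so p ≈ 100×(27 − 227)/(0 − 227) = -20000/-227 = 88.11.
p = 88 reproduces all three channels after rounding.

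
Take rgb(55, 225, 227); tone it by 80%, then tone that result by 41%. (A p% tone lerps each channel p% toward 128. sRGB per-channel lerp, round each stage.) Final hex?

Lerp each channel 80% toward 128:
  R: 55 + 0.8×(128−55) = 55 + 58.4 = 113.4 → 113
  G: 225 − 77.6 = 147.4 → 147
  B: 227 − 79.2 = 147.8 → 148
After the tone: rgb(113, 147, 148) = #719394.
Per channel, c → c + 0.41(128 − c):
  R: 113 + 6.15 = 119.15 → 119
  G: 147 + 0.41×(128−147) = 147 − 7.79 = 139.21 → 139
  B: 148 + 0.41×(128−148) = 148 − 8.2 = 139.8 → 140
rgb(119, 139, 140) = #778b8c.

#778b8c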